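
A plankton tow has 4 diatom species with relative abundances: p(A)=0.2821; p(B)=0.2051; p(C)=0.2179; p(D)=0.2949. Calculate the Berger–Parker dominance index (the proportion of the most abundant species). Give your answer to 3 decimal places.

0.295

The largest proportion is 0.2949, i.e. d = 0.295 to 3 decimal places.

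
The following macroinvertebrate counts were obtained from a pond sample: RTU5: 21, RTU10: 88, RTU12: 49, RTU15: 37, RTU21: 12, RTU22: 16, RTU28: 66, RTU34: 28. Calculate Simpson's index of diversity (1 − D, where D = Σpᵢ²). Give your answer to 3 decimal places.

Total N = 21+88+49+37+12+16+66+28 = 317, so the proportions are 0.06625, 0.2776, 0.15457, 0.11672, 0.03785, 0.05047, 0.2082, 0.08833 (working shown to 5 dp, full precision carried).
D = 0.06625² + 0.2776² + 0.15457² + 0.11672² + 0.03785² + 0.05047² + 0.2082² + 0.08833² = 0.00439 + 0.07706 + 0.02389 + 0.01362 + 0.00143 + 0.00255 + 0.04335 + 0.00780 = 0.17410.
So 1 − D = 0.82590, i.e. 0.826 to 3 decimal places.

0.826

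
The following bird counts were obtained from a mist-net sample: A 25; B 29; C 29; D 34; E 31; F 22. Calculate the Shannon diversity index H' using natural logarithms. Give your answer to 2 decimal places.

Total N = 25+29+29+34+31+22 = 170, so the proportions are 0.1471, 0.1706, 0.1706, 0.2, 0.1824, 0.1294 (working shown to 4 dp, full precision carried).
Each pᵢ ln pᵢ term: 0.1471×(-1.9169)=-0.2819, 0.1706×(-1.7685)=-0.3017, 0.1706×(-1.7685)=-0.3017, 0.2×(-1.6094)=-0.3219, 0.1824×(-1.7018)=-0.3103, 0.1294×(-2.0448)=-0.2646.
Sum = -1.7821, so H' = 1.78.

1.78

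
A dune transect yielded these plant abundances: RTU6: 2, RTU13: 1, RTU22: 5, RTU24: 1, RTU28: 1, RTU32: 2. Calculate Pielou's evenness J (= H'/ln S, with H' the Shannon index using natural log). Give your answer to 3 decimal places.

0.884

Total N = 2+1+5+1+1+2 = 12, so the proportions are 0.16667, 0.08333, 0.41667, 0.08333, 0.08333, 0.16667 (working shown to 5 dp, full precision carried).
H' = −Σ pᵢ ln pᵢ = −((-0.29863) + (-0.20708) + (-0.36478) + (-0.20708) + (-0.20708) + (-0.29863)) = 1.58326.
With S = 6 species, ln S = 1.79176, so J = 1.58326/1.79176 = 0.88363, i.e. 0.884 to 3 decimal places.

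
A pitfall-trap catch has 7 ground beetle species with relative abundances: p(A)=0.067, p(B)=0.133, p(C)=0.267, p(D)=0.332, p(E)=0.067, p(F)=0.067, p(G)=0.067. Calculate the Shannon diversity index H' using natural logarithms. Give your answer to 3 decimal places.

Each pᵢ ln pᵢ term (working shown to 5 dp, full precision carried): 0.067×(-2.70306)=-0.18111, 0.133×(-2.01741)=-0.26832, 0.267×(-1.32051)=-0.35258, 0.332×(-1.10262)=-0.36607, 0.067×(-2.70306)=-0.18111, 0.067×(-2.70306)=-0.18111, 0.067×(-2.70306)=-0.18111.
Sum = -1.71138, so H' = 1.711.

1.711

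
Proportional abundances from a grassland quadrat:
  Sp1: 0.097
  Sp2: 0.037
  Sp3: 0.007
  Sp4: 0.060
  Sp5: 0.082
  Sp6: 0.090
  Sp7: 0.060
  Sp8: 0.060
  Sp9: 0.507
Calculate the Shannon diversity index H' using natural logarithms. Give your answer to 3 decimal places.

Each pᵢ ln pᵢ term (working shown to 5 dp, full precision carried): 0.097×(-2.33304)=-0.22631, 0.037×(-3.29684)=-0.12198, 0.007×(-4.96185)=-0.03473, 0.06×(-2.81341)=-0.16880, 0.082×(-2.50104)=-0.20508, 0.09×(-2.40795)=-0.21672, 0.06×(-2.81341)=-0.16880, 0.06×(-2.81341)=-0.16880, 0.507×(-0.67924)=-0.34438.
Sum = -1.65561, so H' = 1.656.

1.656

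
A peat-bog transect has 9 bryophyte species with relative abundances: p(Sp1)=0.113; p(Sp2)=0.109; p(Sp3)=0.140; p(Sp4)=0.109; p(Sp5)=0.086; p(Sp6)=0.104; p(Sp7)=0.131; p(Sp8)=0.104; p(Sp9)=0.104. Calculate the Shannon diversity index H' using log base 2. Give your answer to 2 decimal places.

3.16

Each pᵢ log₂ pᵢ term (working shown to 4 dp, full precision carried): 0.113×(-3.1456)=-0.3555, 0.109×(-3.1976)=-0.3485, 0.14×(-2.8365)=-0.3971, 0.109×(-3.1976)=-0.3485, 0.086×(-3.5395)=-0.3044, 0.104×(-3.2653)=-0.3396, 0.131×(-2.9324)=-0.3841, 0.104×(-3.2653)=-0.3396, 0.104×(-3.2653)=-0.3396.
Sum = -3.1570, so H' = 3.16.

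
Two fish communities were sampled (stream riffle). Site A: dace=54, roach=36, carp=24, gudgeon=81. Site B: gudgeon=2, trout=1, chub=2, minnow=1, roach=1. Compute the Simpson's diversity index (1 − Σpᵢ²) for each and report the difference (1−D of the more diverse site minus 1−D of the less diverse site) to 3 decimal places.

0.074

Site A: N=195, proportions 0.27692, 0.18462, 0.12308, 0.41538, giving 1−D = 0.70154 (working shown to 5 dp, full precision carried).
Site B: N=7, proportions 0.28571, 0.14286, 0.28571, 0.14286, 0.14286, giving 1−D = 0.77551.
Difference = |0.70154 − 0.77551| = 0.07397, i.e. 0.074 to 3 decimal places.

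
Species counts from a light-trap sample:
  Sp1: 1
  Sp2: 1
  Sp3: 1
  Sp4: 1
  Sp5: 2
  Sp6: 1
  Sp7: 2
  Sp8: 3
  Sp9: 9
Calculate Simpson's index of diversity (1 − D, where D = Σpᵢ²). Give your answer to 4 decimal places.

0.7664

Total N = 1+1+1+1+2+1+2+3+9 = 21, so the proportions are 0.047619, 0.047619, 0.047619, 0.047619, 0.095238, 0.047619, 0.095238, 0.142857, 0.428571 (working shown to 6 dp, full precision carried).
D = 0.047619² + 0.047619² + 0.047619² + 0.047619² + 0.095238² + 0.047619² + 0.095238² + 0.142857² + 0.428571² = 0.002268 + 0.002268 + 0.002268 + 0.002268 + 0.009070 + 0.002268 + 0.009070 + 0.020408 + 0.183673 = 0.233560.
So 1 − D = 0.766440, i.e. 0.7664 to 4 decimal places.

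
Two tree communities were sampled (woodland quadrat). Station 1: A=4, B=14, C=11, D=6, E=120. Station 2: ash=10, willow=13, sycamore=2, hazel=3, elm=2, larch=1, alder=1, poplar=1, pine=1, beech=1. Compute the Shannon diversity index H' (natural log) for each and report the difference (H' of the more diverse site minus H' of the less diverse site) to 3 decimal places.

Station 1: N=155, proportions 0.02581, 0.09032, 0.07097, 0.03871, 0.77419, giving H' = 0.82331 (working shown to 5 dp, full precision carried).
Station 2: N=35, proportions 0.28571, 0.37143, 0.05714, 0.08571, 0.05714, 0.02857, 0.02857, 0.02857, 0.02857, 0.02857, giving H' = 1.77139.
Difference = |0.82331 − 1.77139| = 0.94808, i.e. 0.948 to 3 decimal places.

0.948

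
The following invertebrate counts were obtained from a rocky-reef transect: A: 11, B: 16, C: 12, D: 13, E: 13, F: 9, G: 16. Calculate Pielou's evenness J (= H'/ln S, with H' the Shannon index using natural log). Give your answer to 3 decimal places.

Total N = 11+16+12+13+13+9+16 = 90, so the proportions are 0.12222, 0.17778, 0.13333, 0.14444, 0.14444, 0.1, 0.17778 (working shown to 5 dp, full precision carried).
H' = −Σ pᵢ ln pᵢ = −((-0.25690) + (-0.30706) + (-0.26865) + (-0.27948) + (-0.27948) + (-0.23026) + (-0.30706)) = 1.92890.
With S = 7 species, ln S = 1.94591, so J = 1.92890/1.94591 = 0.99126, i.e. 0.991 to 3 decimal places.

0.991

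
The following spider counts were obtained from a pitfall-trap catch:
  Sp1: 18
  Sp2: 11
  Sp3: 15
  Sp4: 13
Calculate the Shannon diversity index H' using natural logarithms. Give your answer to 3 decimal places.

Total N = 18+11+15+13 = 57, so the proportions are 0.31579, 0.19298, 0.26316, 0.22807 (working shown to 5 dp, full precision carried).
Each pᵢ ln pᵢ term: 0.31579×(-1.15268)=-0.36400, 0.19298×(-1.64516)=-0.31749, 0.26316×(-1.33500)=-0.35132, 0.22807×(-1.47810)=-0.33711.
Sum = -1.36992, so H' = 1.370.

1.370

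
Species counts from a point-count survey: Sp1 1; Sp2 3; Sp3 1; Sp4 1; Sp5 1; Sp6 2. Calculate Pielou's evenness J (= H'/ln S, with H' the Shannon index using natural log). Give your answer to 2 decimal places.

Total N = 1+3+1+1+1+2 = 9, so the proportions are 0.1111, 0.3333, 0.1111, 0.1111, 0.1111, 0.2222 (working shown to 4 dp, full precision carried).
H' = −Σ pᵢ ln pᵢ = −((-0.2441) + (-0.3662) + (-0.2441) + (-0.2441) + (-0.2441) + (-0.3342)) = 1.6770.
With S = 6 species, ln S = 1.7918, so J = 1.6770/1.7918 = 0.9359, i.e. 0.94 to 2 decimal places.

0.94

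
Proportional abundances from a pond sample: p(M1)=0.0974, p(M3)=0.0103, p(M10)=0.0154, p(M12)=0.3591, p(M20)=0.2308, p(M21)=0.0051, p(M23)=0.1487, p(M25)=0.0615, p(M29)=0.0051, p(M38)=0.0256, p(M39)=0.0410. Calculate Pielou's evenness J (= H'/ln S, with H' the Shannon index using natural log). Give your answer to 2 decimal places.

0.74

H' = −Σ pᵢ ln pᵢ = −((-0.2268) + (-0.0471) + (-0.0643) + (-0.3678) + (-0.3384) + (-0.0269) + (-0.2834) + (-0.1715) + (-0.0269) + (-0.0938) + (-0.1310)) = 1.7779 (working shown to 4 dp, full precision carried).
With S = 11 species, ln S = 2.3979, so J = 1.7779/2.3979 = 0.7415, i.e. 0.74 to 2 decimal places.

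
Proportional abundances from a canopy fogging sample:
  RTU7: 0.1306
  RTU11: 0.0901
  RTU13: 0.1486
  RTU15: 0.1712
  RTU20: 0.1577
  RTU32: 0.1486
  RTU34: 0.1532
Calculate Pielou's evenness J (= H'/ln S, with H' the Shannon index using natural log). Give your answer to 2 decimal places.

0.99

H' = −Σ pᵢ ln pᵢ = −((-0.2659) + (-0.2169) + (-0.2833) + (-0.3022) + (-0.2913) + (-0.2833) + (-0.2874)) = 1.9302 (working shown to 4 dp, full precision carried).
With S = 7 species, ln S = 1.9459, so J = 1.9302/1.9459 = 0.9919, i.e. 0.99 to 2 decimal places.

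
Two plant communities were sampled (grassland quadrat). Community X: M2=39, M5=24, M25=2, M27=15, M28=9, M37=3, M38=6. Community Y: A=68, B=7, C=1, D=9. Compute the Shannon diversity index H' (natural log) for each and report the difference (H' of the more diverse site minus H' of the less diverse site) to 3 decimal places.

0.901

Community X: N=98, proportions 0.39796, 0.2449, 0.02041, 0.15306, 0.09184, 0.03061, 0.06122, giving H' = 1.57496 (working shown to 5 dp, full precision carried).
Community Y: N=85, proportions 0.8, 0.08235, 0.01176, 0.10588, giving H' = 0.67415.
Difference = |1.57496 − 0.67415| = 0.90081, i.e. 0.901 to 3 decimal places.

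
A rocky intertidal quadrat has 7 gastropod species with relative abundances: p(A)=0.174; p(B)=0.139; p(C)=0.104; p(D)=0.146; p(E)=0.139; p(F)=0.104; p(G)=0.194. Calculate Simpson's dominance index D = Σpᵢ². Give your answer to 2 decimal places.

0.15

D = 0.174² + 0.139² + 0.104² + 0.146² + 0.139² + 0.104² + 0.194² = 0.0303 + 0.0193 + 0.0108 + 0.0213 + 0.0193 + 0.0108 + 0.0376 = 0.1495 (working shown to 4 dp, full precision carried).
To 2 decimal places, D = 0.15.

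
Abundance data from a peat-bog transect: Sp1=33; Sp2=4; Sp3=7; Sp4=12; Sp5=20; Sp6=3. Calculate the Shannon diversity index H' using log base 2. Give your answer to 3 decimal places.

2.148

Total N = 33+4+7+12+20+3 = 79, so the proportions are 0.41772, 0.05063, 0.08861, 0.1519, 0.25316, 0.03797 (working shown to 5 dp, full precision carried).
Each pᵢ log₂ pᵢ term: 0.41772×(-1.25939)=-0.52607, 0.05063×(-4.30378)=-0.21791, 0.08861×(-3.49643)=-0.30981, 0.1519×(-2.71882)=-0.41299, 0.25316×(-1.98185)=-0.50173, 0.03797×(-4.71882)=-0.17920.
Sum = -2.14771, so H' = 2.148.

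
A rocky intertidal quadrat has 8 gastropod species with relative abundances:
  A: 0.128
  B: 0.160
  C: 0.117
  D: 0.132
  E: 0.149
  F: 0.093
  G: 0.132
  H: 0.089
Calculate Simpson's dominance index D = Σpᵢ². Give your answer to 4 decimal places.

D = 0.128² + 0.16² + 0.117² + 0.132² + 0.149² + 0.093² + 0.132² + 0.089² = 0.016384 + 0.025600 + 0.013689 + 0.017424 + 0.022201 + 0.008649 + 0.017424 + 0.007921 = 0.129292 (working shown to 6 dp, full precision carried).
To 4 decimal places, D = 0.1293.

0.1293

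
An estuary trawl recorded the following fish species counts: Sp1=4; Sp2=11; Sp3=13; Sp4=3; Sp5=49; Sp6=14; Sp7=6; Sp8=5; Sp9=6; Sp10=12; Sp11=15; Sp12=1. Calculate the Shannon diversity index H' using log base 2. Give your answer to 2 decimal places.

Total N = 4+11+13+3+49+14+6+5+6+12+15+1 = 139, so the proportions are 0.0288, 0.0791, 0.0935, 0.0216, 0.3525, 0.1007, 0.0432, 0.036, 0.0432, 0.0863, 0.1079, 0.0072 (working shown to 4 dp, full precision carried).
Each pᵢ log₂ pᵢ term: 0.0288×(-5.1189)=-0.1473, 0.0791×(-3.6595)=-0.2896, 0.0935×(-3.4185)=-0.3197, 0.0216×(-5.5340)=-0.1194, 0.3525×(-1.5042)=-0.5303, 0.1007×(-3.3116)=-0.3335, 0.0432×(-4.5340)=-0.1957, 0.036×(-4.7970)=-0.1726, 0.0432×(-4.5340)=-0.1957, 0.0863×(-3.5340)=-0.3051, 0.1079×(-3.2121)=-0.3466, 0.0072×(-7.1189)=-0.0512.
Sum = -3.0068, so H' = 3.01.

3.01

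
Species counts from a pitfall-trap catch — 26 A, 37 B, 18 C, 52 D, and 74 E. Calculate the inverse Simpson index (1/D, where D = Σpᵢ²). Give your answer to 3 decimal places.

Total N = 26+37+18+52+74 = 207, so the proportions are 0.1256039, 0.178744, 0.0869565, 0.2512077, 0.3574879 (working shown to 7 dp, full precision carried).
D = 0.1256039² + 0.178744² + 0.0869565² + 0.2512077² + 0.3574879² = 0.0157763 + 0.0319494 + 0.0075614 + 0.0631053 + 0.1277976 = 0.2461901.
So 1/D = 4.06190, i.e. 4.062 to 3 decimal places.

4.062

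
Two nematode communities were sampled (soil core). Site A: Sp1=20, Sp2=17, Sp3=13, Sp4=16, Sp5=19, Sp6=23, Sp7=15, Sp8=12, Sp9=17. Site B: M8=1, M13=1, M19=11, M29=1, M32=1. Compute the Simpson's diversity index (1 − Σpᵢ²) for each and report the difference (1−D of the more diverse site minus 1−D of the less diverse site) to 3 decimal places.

0.440

Site A: N=152, proportions 0.13158, 0.11184, 0.08553, 0.10526, 0.125, 0.15132, 0.09868, 0.07895, 0.11184, giving 1−D = 0.88478 (working shown to 5 dp, full precision carried).
Site B: N=15, proportions 0.06667, 0.06667, 0.73333, 0.06667, 0.06667, giving 1−D = 0.44444.
Difference = |0.88478 − 0.44444| = 0.44034, i.e. 0.440 to 3 decimal places.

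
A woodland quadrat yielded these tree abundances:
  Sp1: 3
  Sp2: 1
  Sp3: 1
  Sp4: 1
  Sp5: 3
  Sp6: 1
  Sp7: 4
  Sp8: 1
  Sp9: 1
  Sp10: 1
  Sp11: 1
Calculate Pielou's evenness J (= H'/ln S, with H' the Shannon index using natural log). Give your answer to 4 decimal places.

Total N = 3+1+1+1+3+1+4+1+1+1+1 = 18, so the proportions are 0.166667, 0.055556, 0.055556, 0.055556, 0.166667, 0.055556, 0.222222, 0.055556, 0.055556, 0.055556, 0.055556 (working shown to 6 dp, full precision carried).
H' = −Σ pᵢ ln pᵢ = −((-0.298627) + (-0.160576) + (-0.160576) + (-0.160576) + (-0.298627) + (-0.160576) + (-0.334239) + (-0.160576) + (-0.160576) + (-0.160576) + (-0.160576)) = 2.216102.
With S = 11 species, ln S = 2.397895, so J = 2.216102/2.397895 = 0.924186, i.e. 0.9242 to 4 decimal places.

0.9242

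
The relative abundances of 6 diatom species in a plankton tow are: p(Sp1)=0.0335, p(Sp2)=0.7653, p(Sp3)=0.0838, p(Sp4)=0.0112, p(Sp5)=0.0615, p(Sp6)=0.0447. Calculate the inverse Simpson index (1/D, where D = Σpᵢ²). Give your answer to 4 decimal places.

1.6674

D = 0.0335² + 0.7653² + 0.0838² + 0.0112² + 0.0615² + 0.0447² = 0.0011223 + 0.5856841 + 0.0070224 + 0.0001254 + 0.0037823 + 0.0019981 = 0.5997346 (working shown to 7 dp, full precision carried).
So 1/D = 1.667404, i.e. 1.6674 to 4 decimal places.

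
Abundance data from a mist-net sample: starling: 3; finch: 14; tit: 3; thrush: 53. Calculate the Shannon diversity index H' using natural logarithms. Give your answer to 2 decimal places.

Total N = 3+14+3+53 = 73, so the proportions are 0.0411, 0.1918, 0.0411, 0.726 (working shown to 4 dp, full precision carried).
Each pᵢ ln pᵢ term: 0.0411×(-3.1918)=-0.1312, 0.1918×(-1.6514)=-0.3167, 0.0411×(-3.1918)=-0.1312, 0.726×(-0.3202)=-0.2325.
Sum = -0.8115, so H' = 0.81.

0.81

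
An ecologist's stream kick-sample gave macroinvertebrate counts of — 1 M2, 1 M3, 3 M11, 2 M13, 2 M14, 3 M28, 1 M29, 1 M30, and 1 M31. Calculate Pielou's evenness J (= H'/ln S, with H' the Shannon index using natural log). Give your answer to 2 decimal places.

0.95

Total N = 1+1+3+2+2+3+1+1+1 = 15, so the proportions are 0.0667, 0.0667, 0.2, 0.1333, 0.1333, 0.2, 0.0667, 0.0667, 0.0667 (working shown to 4 dp, full precision carried).
H' = −Σ pᵢ ln pᵢ = −((-0.1805) + (-0.1805) + (-0.3219) + (-0.2687) + (-0.2687) + (-0.3219) + (-0.1805) + (-0.1805) + (-0.1805)) = 2.0838.
With S = 9 species, ln S = 2.1972, so J = 2.0838/2.1972 = 0.9484, i.e. 0.95 to 2 decimal places.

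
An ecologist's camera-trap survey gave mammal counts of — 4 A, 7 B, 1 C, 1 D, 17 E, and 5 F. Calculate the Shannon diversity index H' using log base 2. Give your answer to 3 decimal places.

2.022

Total N = 4+7+1+1+17+5 = 35, so the proportions are 0.11429, 0.2, 0.02857, 0.02857, 0.48571, 0.14286 (working shown to 5 dp, full precision carried).
Each pᵢ log₂ pᵢ term: 0.11429×(-3.12928)=-0.35763, 0.2×(-2.32193)=-0.46439, 0.02857×(-5.12928)=-0.14655, 0.02857×(-5.12928)=-0.14655, 0.48571×(-1.04182)=-0.50603, 0.14286×(-2.80735)=-0.40105.
Sum = -2.02220, so H' = 2.022.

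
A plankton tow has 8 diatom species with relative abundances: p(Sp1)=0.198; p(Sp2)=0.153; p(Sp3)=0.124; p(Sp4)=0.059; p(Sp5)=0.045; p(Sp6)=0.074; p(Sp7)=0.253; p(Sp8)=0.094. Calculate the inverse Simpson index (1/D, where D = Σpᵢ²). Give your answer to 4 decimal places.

D = 0.198² + 0.153² + 0.124² + 0.059² + 0.045² + 0.074² + 0.253² + 0.094² = 0.03920400 + 0.02340900 + 0.01537600 + 0.00348100 + 0.00202500 + 0.00547600 + 0.06400900 + 0.00883600 = 0.16181600 (working shown to 8 dp, full precision carried).
So 1/D = 6.179859, i.e. 6.1799 to 4 decimal places.

6.1799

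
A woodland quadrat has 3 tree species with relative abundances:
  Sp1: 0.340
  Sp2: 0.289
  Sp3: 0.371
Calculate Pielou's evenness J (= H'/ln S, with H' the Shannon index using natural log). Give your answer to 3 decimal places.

0.995

H' = −Σ pᵢ ln pᵢ = −((-0.36680) + (-0.35874) + (-0.36787)) = 1.09341 (working shown to 5 dp, full precision carried).
With S = 3 species, ln S = 1.09861, so J = 1.09341/1.09861 = 0.99526, i.e. 0.995 to 3 decimal places.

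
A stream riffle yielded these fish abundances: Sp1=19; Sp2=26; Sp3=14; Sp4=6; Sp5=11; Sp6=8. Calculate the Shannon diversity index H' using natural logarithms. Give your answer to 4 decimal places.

1.6765

Total N = 19+26+14+6+11+8 = 84, so the proportions are 0.22619, 0.309524, 0.166667, 0.071429, 0.130952, 0.095238 (working shown to 6 dp, full precision carried).
Each pᵢ ln pᵢ term: 0.22619×(-1.486378)=-0.336205, 0.309524×(-1.172720)=-0.362985, 0.166667×(-1.791759)=-0.298627, 0.071429×(-2.639057)=-0.188504, 0.130952×(-2.032922)=-0.266216, 0.095238×(-2.351375)=-0.223941.
Sum = -1.676476, so H' = 1.6765.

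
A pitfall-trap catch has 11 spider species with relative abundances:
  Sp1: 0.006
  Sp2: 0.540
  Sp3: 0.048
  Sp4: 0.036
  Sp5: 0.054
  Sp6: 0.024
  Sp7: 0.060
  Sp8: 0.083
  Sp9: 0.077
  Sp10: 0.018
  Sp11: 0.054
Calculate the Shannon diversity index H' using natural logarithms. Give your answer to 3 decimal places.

1.679

Each pᵢ ln pᵢ term (working shown to 5 dp, full precision carried): 0.006×(-5.11600)=-0.03070, 0.54×(-0.61619)=-0.33274, 0.048×(-3.03655)=-0.14575, 0.036×(-3.32424)=-0.11967, 0.054×(-2.91877)=-0.15761, 0.024×(-3.72970)=-0.08951, 0.06×(-2.81341)=-0.16880, 0.083×(-2.48891)=-0.20658, 0.077×(-2.56395)=-0.19742, 0.018×(-4.01738)=-0.07231, 0.054×(-2.91877)=-0.15761.
Sum = -1.67873, so H' = 1.679.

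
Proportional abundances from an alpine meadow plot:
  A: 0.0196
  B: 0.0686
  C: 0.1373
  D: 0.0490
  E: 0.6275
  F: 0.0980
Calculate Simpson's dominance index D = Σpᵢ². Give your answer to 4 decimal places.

D = 0.0196² + 0.0686² + 0.1373² + 0.049² + 0.6275² + 0.098² = 0.000384 + 0.004706 + 0.018851 + 0.002401 + 0.393756 + 0.009604 = 0.429703 (working shown to 6 dp, full precision carried).
To 4 decimal places, D = 0.4297.

0.4297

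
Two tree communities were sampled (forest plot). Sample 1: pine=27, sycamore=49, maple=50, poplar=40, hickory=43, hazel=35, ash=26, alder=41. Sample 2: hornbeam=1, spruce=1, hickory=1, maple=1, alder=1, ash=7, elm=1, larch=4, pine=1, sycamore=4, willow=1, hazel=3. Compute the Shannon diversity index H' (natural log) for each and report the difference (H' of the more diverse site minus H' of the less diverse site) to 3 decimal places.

Sample 1: N=311, proportions 0.08682, 0.15756, 0.16077, 0.12862, 0.13826, 0.11254, 0.0836, 0.13183, giving H' = 2.05497 (working shown to 5 dp, full precision carried).
Sample 2: N=26, proportions 0.03846, 0.03846, 0.03846, 0.03846, 0.03846, 0.26923, 0.03846, 0.15385, 0.03846, 0.15385, 0.03846, 0.11538, giving H' = 2.18088.
Difference = |2.05497 − 2.18088| = 0.12591, i.e. 0.126 to 3 decimal places.

0.126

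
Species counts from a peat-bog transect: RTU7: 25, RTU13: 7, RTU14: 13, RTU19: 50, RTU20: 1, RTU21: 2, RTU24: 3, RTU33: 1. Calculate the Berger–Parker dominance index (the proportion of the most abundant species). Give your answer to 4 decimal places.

0.4902

Total N = 25+7+13+50+1+2+3+1 = 102, so the proportions are 0.245098, 0.068627, 0.127451, 0.490196, 0.009804, 0.019608, 0.029412, 0.009804 (working shown to 6 dp, full precision carried).
The largest proportion is 0.490196, i.e. d = 0.4902 to 4 decimal places.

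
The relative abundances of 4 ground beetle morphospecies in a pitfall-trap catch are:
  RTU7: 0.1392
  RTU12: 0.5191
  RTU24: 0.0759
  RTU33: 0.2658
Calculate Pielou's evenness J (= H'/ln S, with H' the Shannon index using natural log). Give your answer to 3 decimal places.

H' = −Σ pᵢ ln pᵢ = −((-0.27448) + (-0.34035) + (-0.19570) + (-0.35219)) = 1.16272 (working shown to 5 dp, full precision carried).
With S = 4 species, ln S = 1.38629, so J = 1.16272/1.38629 = 0.83872, i.e. 0.839 to 3 decimal places.

0.839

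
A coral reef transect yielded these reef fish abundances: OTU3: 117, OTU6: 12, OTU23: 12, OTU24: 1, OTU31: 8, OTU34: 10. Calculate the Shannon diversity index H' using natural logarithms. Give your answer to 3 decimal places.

0.972

Total N = 117+12+12+1+8+10 = 160, so the proportions are 0.73125, 0.075, 0.075, 0.00625, 0.05, 0.0625 (working shown to 5 dp, full precision carried).
Each pᵢ ln pᵢ term: 0.73125×(-0.31300)=-0.22888, 0.075×(-2.59027)=-0.19427, 0.075×(-2.59027)=-0.19427, 0.00625×(-5.07517)=-0.03172, 0.05×(-2.99573)=-0.14979, 0.0625×(-2.77259)=-0.17329.
Sum = -0.97221, so H' = 0.972.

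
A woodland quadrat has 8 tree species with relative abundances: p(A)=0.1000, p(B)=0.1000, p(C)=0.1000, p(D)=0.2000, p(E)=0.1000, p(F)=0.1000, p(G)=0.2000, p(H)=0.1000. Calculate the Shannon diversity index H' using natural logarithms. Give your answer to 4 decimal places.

2.0253

Each pᵢ ln pᵢ term (working shown to 6 dp, full precision carried): 0.1×(-2.302585)=-0.230259, 0.1×(-2.302585)=-0.230259, 0.1×(-2.302585)=-0.230259, 0.2×(-1.609438)=-0.321888, 0.1×(-2.302585)=-0.230259, 0.1×(-2.302585)=-0.230259, 0.2×(-1.609438)=-0.321888, 0.1×(-2.302585)=-0.230259.
Sum = -2.025326, so H' = 2.0253.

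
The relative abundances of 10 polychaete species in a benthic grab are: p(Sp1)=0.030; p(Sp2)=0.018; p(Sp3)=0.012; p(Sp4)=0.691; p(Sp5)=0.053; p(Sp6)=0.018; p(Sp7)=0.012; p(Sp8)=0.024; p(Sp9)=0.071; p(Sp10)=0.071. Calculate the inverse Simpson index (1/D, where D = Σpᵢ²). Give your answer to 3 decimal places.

D = 0.03² + 0.018² + 0.012² + 0.691² + 0.053² + 0.018² + 0.012² + 0.024² + 0.071² + 0.071² = 0.000900 + 0.000324 + 0.000144 + 0.477481 + 0.002809 + 0.000324 + 0.000144 + 0.000576 + 0.005041 + 0.005041 = 0.492784 (working shown to 6 dp, full precision carried).
So 1/D = 2.02929, i.e. 2.029 to 3 decimal places.

2.029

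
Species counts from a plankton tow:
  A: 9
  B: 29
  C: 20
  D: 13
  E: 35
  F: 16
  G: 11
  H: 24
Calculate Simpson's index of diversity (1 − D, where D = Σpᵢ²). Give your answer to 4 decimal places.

0.8512

Total N = 9+29+20+13+35+16+11+24 = 157, so the proportions are 0.057325, 0.184713, 0.127389, 0.082803, 0.22293, 0.101911, 0.070064, 0.152866 (working shown to 6 dp, full precision carried).
D = 0.057325² + 0.184713² + 0.127389² + 0.082803² + 0.22293² + 0.101911² + 0.070064² + 0.152866² = 0.003286 + 0.034119 + 0.016228 + 0.006856 + 0.049698 + 0.010386 + 0.004909 + 0.023368 = 0.148850.
So 1 − D = 0.851150, i.e. 0.8512 to 4 decimal places.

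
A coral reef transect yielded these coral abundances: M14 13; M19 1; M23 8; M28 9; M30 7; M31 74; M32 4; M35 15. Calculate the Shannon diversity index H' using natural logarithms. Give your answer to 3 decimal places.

1.455

Total N = 13+1+8+9+7+74+4+15 = 131, so the proportions are 0.09924, 0.00763, 0.06107, 0.0687, 0.05344, 0.56489, 0.03053, 0.1145 (working shown to 5 dp, full precision carried).
Each pᵢ ln pᵢ term: 0.09924×(-2.31025)=-0.22926, 0.00763×(-4.87520)=-0.03722, 0.06107×(-2.79576)=-0.17073, 0.0687×(-2.67797)=-0.18398, 0.05344×(-2.92929)=-0.15653, 0.56489×(-0.57113)=-0.32262, 0.03053×(-3.48890)=-0.10653, 0.1145×(-2.16715)=-0.24815.
Sum = -1.45502, so H' = 1.455.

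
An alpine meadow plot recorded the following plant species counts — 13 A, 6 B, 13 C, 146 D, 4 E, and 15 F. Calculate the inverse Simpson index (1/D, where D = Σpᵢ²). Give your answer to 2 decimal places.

Total N = 13+6+13+146+4+15 = 197, so the proportions are 0.06599, 0.03046, 0.06599, 0.74112, 0.0203, 0.07614 (working shown to 5 dp, full precision carried).
D = 0.06599² + 0.03046² + 0.06599² + 0.74112² + 0.0203² + 0.07614² = 0.00435 + 0.00093 + 0.00435 + 0.54925 + 0.00041 + 0.00580 = 0.56510.
So 1/D = 1.7696, i.e. 1.77 to 2 decimal places.

1.77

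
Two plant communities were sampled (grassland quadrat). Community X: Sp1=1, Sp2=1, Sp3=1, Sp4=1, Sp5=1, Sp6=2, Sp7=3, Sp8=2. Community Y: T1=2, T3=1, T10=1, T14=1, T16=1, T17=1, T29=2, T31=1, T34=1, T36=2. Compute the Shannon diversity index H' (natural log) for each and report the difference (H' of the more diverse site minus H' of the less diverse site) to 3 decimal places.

0.266

Community X: N=12, proportions 0.0833333, 0.0833333, 0.0833333, 0.0833333, 0.0833333, 0.1666667, 0.25, 0.1666667, giving H' = 1.9792045 (working shown to 7 dp, full precision carried).
Community Y: N=13, proportions 0.1538462, 0.0769231, 0.0769231, 0.0769231, 0.0769231, 0.0769231, 0.1538462, 0.0769231, 0.0769231, 0.1538462, giving H' = 2.2450353.
Difference = |1.9792045 − 2.2450353| = 0.2658308, i.e. 0.266 to 3 decimal places.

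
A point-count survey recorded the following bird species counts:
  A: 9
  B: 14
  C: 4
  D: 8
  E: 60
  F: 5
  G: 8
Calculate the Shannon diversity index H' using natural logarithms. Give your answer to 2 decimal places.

1.45

Total N = 9+14+4+8+60+5+8 = 108, so the proportions are 0.0833, 0.1296, 0.037, 0.0741, 0.5556, 0.0463, 0.0741 (working shown to 4 dp, full precision carried).
Each pᵢ ln pᵢ term: 0.0833×(-2.4849)=-0.2071, 0.1296×(-2.0431)=-0.2648, 0.037×(-3.2958)=-0.1221, 0.0741×(-2.6027)=-0.1928, 0.5556×(-0.5878)=-0.3265, 0.0463×(-3.0727)=-0.1423, 0.0741×(-2.6027)=-0.1928.
Sum = -1.4484, so H' = 1.45.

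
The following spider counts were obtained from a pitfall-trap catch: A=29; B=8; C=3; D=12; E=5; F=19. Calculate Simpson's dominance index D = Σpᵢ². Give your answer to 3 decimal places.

0.250

Total N = 29+8+3+12+5+19 = 76, so the proportions are 0.38158, 0.10526, 0.03947, 0.15789, 0.06579, 0.25 (working shown to 5 dp, full precision carried).
D = 0.38158² + 0.10526² + 0.03947² + 0.15789² + 0.06579² + 0.25² = 0.14560 + 0.01108 + 0.00156 + 0.02493 + 0.00433 + 0.06250 = 0.25000.
To 3 decimal places, D = 0.250.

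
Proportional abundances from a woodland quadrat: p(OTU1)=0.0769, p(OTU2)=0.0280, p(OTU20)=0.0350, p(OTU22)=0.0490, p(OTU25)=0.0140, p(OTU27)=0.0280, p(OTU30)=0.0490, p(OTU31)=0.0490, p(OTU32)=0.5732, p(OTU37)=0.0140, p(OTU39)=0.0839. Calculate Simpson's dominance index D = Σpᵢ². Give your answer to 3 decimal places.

0.352

D = 0.0769² + 0.028² + 0.035² + 0.049² + 0.014² + 0.028² + 0.049² + 0.049² + 0.5732² + 0.014² + 0.0839² = 0.00591 + 0.00078 + 0.00123 + 0.00240 + 0.00020 + 0.00078 + 0.00240 + 0.00240 + 0.32856 + 0.00020 + 0.00704 = 0.35190 (working shown to 5 dp, full precision carried).
To 3 decimal places, D = 0.352.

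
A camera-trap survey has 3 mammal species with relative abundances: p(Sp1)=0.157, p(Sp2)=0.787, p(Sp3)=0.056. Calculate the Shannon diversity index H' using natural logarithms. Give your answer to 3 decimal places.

0.641

Each pᵢ ln pᵢ term (working shown to 5 dp, full precision carried): 0.157×(-1.85151)=-0.29069, 0.787×(-0.23953)=-0.18851, 0.056×(-2.88240)=-0.16141.
Sum = -0.64061, so H' = 0.641.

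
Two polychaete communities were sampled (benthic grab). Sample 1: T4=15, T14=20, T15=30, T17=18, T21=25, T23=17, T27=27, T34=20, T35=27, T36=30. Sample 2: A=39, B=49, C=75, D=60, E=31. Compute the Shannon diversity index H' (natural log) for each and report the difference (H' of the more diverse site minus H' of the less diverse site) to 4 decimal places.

0.7129

Sample 1: N=229, proportions 0.065502, 0.087336, 0.131004, 0.078603, 0.10917, 0.074236, 0.117904, 0.087336, 0.117904, 0.131004, giving H' = 2.275817 (working shown to 6 dp, full precision carried).
Sample 2: N=254, proportions 0.153543, 0.192913, 0.295276, 0.23622, 0.122047, giving H' = 1.562909.
Difference = |2.275817 − 1.562909| = 0.712908, i.e. 0.7129 to 4 decimal places.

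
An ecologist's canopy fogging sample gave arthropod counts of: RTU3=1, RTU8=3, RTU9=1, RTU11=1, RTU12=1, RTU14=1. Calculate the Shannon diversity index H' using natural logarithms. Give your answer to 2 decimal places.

Total N = 1+3+1+1+1+1 = 8, so the proportions are 0.125, 0.375, 0.125, 0.125, 0.125, 0.125 (working shown to 4 dp, full precision carried).
Each pᵢ ln pᵢ term: 0.125×(-2.0794)=-0.2599, 0.375×(-0.9808)=-0.3678, 0.125×(-2.0794)=-0.2599, 0.125×(-2.0794)=-0.2599, 0.125×(-2.0794)=-0.2599, 0.125×(-2.0794)=-0.2599.
Sum = -1.6675, so H' = 1.67.

1.67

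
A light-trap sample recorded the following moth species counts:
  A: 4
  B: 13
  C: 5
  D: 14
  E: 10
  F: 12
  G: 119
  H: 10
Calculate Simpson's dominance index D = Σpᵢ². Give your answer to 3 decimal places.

0.426

Total N = 4+13+5+14+10+12+119+10 = 187, so the proportions are 0.02139, 0.06952, 0.02674, 0.07487, 0.05348, 0.06417, 0.63636, 0.05348 (working shown to 5 dp, full precision carried).
D = 0.02139² + 0.06952² + 0.02674² + 0.07487² + 0.05348² + 0.06417² + 0.63636² + 0.05348² = 0.00046 + 0.00483 + 0.00071 + 0.00560 + 0.00286 + 0.00412 + 0.40496 + 0.00286 = 0.42641.
To 3 decimal places, D = 0.426.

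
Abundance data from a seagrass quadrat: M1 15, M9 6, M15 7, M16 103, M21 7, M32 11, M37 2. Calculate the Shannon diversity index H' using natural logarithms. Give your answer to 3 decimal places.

1.151

Total N = 15+6+7+103+7+11+2 = 151, so the proportions are 0.09934, 0.03974, 0.04636, 0.68212, 0.04636, 0.07285, 0.01325 (working shown to 5 dp, full precision carried).
Each pᵢ ln pᵢ term: 0.09934×(-2.30923)=-0.22939, 0.03974×(-3.22552)=-0.12817, 0.04636×(-3.07137)=-0.14238, 0.68212×(-0.38255)=-0.26095, 0.04636×(-3.07137)=-0.14238, 0.07285×(-2.61938)=-0.19082, 0.01325×(-4.32413)=-0.05727.
Sum = -1.15136, so H' = 1.151.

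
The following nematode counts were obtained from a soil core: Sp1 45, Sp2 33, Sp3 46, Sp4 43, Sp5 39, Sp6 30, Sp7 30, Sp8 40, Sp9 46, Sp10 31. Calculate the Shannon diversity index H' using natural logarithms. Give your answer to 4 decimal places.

Total N = 45+33+46+43+39+30+30+40+46+31 = 383, so the proportions are 0.117493, 0.086162, 0.120104, 0.112272, 0.101828, 0.078329, 0.078329, 0.104439, 0.120104, 0.08094 (working shown to 6 dp, full precision carried).
Each pᵢ ln pᵢ term: 0.117493×(-2.141372)=-0.251597, 0.086162×(-2.451527)=-0.211228, 0.120104×(-2.119394)=-0.254549, 0.112272×(-2.186835)=-0.245519, 0.101828×(-2.284473)=-0.232623, 0.078329×(-2.546838)=-0.199491, 0.078329×(-2.546838)=-0.199491, 0.104439×(-2.259156)=-0.235943, 0.120104×(-2.119394)=-0.254549, 0.08094×(-2.514048)=-0.203487.
Sum = -2.288477, so H' = 2.2885.

2.2885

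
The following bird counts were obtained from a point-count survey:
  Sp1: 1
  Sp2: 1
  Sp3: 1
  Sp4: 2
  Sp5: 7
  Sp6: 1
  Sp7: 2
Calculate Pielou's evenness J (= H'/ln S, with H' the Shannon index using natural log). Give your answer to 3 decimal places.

Total N = 1+1+1+2+7+1+2 = 15, so the proportions are 0.06667, 0.06667, 0.06667, 0.13333, 0.46667, 0.06667, 0.13333 (working shown to 5 dp, full precision carried).
H' = −Σ pᵢ ln pᵢ = −((-0.18054) + (-0.18054) + (-0.18054) + (-0.26865) + (-0.35567) + (-0.18054) + (-0.26865)) = 1.61512.
With S = 7 species, ln S = 1.94591, so J = 1.61512/1.94591 = 0.83001, i.e. 0.830 to 3 decimal places.

0.830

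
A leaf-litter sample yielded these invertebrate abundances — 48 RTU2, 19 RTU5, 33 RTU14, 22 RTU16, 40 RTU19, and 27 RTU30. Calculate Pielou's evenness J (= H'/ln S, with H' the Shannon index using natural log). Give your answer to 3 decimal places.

0.972

Total N = 48+19+33+22+40+27 = 189, so the proportions are 0.25397, 0.10053, 0.1746, 0.1164, 0.21164, 0.14286 (working shown to 5 dp, full precision carried).
H' = −Σ pᵢ ln pᵢ = −((-0.34808) + (-0.23095) + (-0.30472) + (-0.25035) + (-0.32865) + (-0.27799)) = 1.74073.
With S = 6 species, ln S = 1.79176, so J = 1.74073/1.79176 = 0.97152, i.e. 0.972 to 3 decimal places.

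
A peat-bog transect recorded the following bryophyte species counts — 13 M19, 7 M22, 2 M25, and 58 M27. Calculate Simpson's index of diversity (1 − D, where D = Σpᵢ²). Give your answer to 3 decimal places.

0.440

Total N = 13+7+2+58 = 80, so the proportions are 0.1625, 0.0875, 0.025, 0.725 (working shown to 5 dp, full precision carried).
D = 0.1625² + 0.0875² + 0.025² + 0.725² = 0.02641 + 0.00766 + 0.00063 + 0.52563 = 0.56031.
So 1 − D = 0.43969, i.e. 0.440 to 3 decimal places.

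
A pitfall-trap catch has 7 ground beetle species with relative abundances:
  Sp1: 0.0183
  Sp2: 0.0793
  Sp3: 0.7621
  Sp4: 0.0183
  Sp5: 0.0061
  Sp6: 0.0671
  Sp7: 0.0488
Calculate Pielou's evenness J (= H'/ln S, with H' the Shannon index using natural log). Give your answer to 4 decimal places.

0.4698

H' = −Σ pᵢ ln pᵢ = −((-0.073216) + (-0.200987) + (-0.207045) + (-0.073216) + (-0.031107) + (-0.181275) + (-0.147377)) = 0.914223 (working shown to 6 dp, full precision carried).
With S = 7 species, ln S = 1.945910, so J = 0.914223/1.945910 = 0.469818, i.e. 0.4698 to 4 decimal places.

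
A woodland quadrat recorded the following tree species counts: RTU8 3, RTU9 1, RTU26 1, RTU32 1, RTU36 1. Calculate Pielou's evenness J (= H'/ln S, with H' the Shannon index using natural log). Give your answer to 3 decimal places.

Total N = 3+1+1+1+1 = 7, so the proportions are 0.42857, 0.14286, 0.14286, 0.14286, 0.14286 (working shown to 5 dp, full precision carried).
H' = −Σ pᵢ ln pᵢ = −((-0.36313) + (-0.27799) + (-0.27799) + (-0.27799) + (-0.27799)) = 1.47508.
With S = 5 species, ln S = 1.60944, so J = 1.47508/1.60944 = 0.91652, i.e. 0.917 to 3 decimal places.

0.917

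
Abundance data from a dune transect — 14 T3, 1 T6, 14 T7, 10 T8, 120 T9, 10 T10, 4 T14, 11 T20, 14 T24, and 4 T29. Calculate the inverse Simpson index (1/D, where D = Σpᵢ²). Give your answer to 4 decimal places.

Total N = 14+1+14+10+120+10+4+11+14+4 = 202, so the proportions are 0.0693069, 0.0049505, 0.0693069, 0.049505, 0.5940594, 0.049505, 0.019802, 0.0544554, 0.0693069, 0.019802 (working shown to 7 dp, full precision carried).
D = 0.0693069² + 0.0049505² + 0.0693069² + 0.049505² + 0.5940594² + 0.049505² + 0.019802² + 0.0544554² + 0.0693069² + 0.019802² = 0.0048035 + 0.0000245 + 0.0048035 + 0.0024507 + 0.3529066 + 0.0024507 + 0.0003921 + 0.0029654 + 0.0048035 + 0.0003921 = 0.3759925.
So 1/D = 2.659627, i.e. 2.6596 to 4 decimal places.

2.6596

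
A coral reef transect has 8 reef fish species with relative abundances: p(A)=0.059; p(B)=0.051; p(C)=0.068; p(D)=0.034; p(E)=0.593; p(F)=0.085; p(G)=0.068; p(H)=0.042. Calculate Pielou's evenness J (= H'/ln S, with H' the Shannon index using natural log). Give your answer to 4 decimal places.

0.6982

H' = −Σ pᵢ ln pᵢ = −((-0.166983) + (-0.151772) + (-0.182801) + (-0.114967) + (-0.309879) + (-0.209534) + (-0.182801) + (-0.133144)) = 1.451880 (working shown to 6 dp, full precision carried).
With S = 8 species, ln S = 2.079442, so J = 1.451880/2.079442 = 0.698207, i.e. 0.6982 to 4 decimal places.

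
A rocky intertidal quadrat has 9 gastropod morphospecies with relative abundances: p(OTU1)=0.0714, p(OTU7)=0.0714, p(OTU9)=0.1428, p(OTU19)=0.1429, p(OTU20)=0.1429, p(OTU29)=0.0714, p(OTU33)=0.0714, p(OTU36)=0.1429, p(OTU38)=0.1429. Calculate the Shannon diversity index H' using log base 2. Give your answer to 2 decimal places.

Each pᵢ log₂ pᵢ term (working shown to 4 dp, full precision carried): 0.0714×(-3.8079)=-0.2719, 0.0714×(-3.8079)=-0.2719, 0.1428×(-2.8079)=-0.4010, 0.1429×(-2.8069)=-0.4011, 0.1429×(-2.8069)=-0.4011, 0.0714×(-3.8079)=-0.2719, 0.0714×(-3.8079)=-0.2719, 0.1429×(-2.8069)=-0.4011, 0.1429×(-2.8069)=-0.4011.
Sum = -3.0930, so H' = 3.09.

3.09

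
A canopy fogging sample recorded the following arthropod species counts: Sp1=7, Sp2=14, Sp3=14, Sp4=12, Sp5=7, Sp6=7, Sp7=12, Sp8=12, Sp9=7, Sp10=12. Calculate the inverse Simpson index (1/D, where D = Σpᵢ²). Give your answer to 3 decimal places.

Total N = 7+14+14+12+7+7+12+12+7+12 = 104, so the proportions are 0.0673077, 0.1346154, 0.1346154, 0.1153846, 0.0673077, 0.0673077, 0.1153846, 0.1153846, 0.0673077, 0.1153846 (working shown to 7 dp, full precision carried).
D = 0.0673077² + 0.1346154² + 0.1346154² + 0.1153846² + 0.0673077² + 0.0673077² + 0.1153846² + 0.1153846² + 0.0673077² + 0.1153846² = 0.0045303 + 0.0181213 + 0.0181213 + 0.0133136 + 0.0045303 + 0.0045303 + 0.0133136 + 0.0133136 + 0.0045303 + 0.0133136 = 0.1076183.
So 1/D = 9.29210, i.e. 9.292 to 3 decimal places.

9.292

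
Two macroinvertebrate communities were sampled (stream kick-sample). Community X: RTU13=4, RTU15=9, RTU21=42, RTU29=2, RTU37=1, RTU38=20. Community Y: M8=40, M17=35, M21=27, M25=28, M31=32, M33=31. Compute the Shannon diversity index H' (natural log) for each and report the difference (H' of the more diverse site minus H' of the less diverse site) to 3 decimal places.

Community X: N=78, proportions 0.05128, 0.11538, 0.53846, 0.02564, 0.01282, 0.25641, giving H' = 1.23359 (working shown to 5 dp, full precision carried).
Community Y: N=193, proportions 0.20725, 0.18135, 0.1399, 0.14508, 0.1658, 0.16062, giving H' = 1.78270.
Difference = |1.23359 − 1.78270| = 0.54911, i.e. 0.549 to 3 decimal places.

0.549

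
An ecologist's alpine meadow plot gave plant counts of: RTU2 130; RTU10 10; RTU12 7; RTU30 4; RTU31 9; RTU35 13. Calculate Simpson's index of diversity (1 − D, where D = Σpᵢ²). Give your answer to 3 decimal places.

0.421

Total N = 130+10+7+4+9+13 = 173, so the proportions are 0.75145, 0.0578, 0.04046, 0.02312, 0.05202, 0.07514 (working shown to 5 dp, full precision carried).
D = 0.75145² + 0.0578² + 0.04046² + 0.02312² + 0.05202² + 0.07514² = 0.56467 + 0.00334 + 0.00164 + 0.00053 + 0.00271 + 0.00565 = 0.57854.
So 1 − D = 0.42146, i.e. 0.421 to 3 decimal places.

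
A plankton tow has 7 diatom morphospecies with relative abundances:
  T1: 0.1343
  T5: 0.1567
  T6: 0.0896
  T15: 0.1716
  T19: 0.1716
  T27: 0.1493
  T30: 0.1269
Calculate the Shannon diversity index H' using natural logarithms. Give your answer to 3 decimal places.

Each pᵢ ln pᵢ term (working shown to 5 dp, full precision carried): 0.1343×(-2.00768)=-0.26963, 0.1567×(-1.85342)=-0.29043, 0.0896×(-2.41240)=-0.21615, 0.1716×(-1.76259)=-0.30246, 0.1716×(-1.76259)=-0.30246, 0.1493×(-1.90180)=-0.28394, 0.1269×(-2.06436)=-0.26197.
Sum = -1.92704, so H' = 1.927.

1.927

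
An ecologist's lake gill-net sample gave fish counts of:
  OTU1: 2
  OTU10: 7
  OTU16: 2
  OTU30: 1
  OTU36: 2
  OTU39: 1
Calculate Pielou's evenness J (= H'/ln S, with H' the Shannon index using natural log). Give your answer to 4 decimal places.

Total N = 2+7+2+1+2+1 = 15, so the proportions are 0.133333, 0.466667, 0.133333, 0.066667, 0.133333, 0.066667 (working shown to 6 dp, full precision carried).
H' = −Σ pᵢ ln pᵢ = −((-0.268654) + (-0.355665) + (-0.268654) + (-0.180537) + (-0.268654) + (-0.180537)) = 1.522700.
With S = 6 species, ln S = 1.791759, so J = 1.522700/1.791759 = 0.849835, i.e. 0.8498 to 4 decimal places.

0.8498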